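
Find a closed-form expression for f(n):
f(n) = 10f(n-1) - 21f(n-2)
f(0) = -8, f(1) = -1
Characteristic equation: x² - 10x + 21 = 0, which factors as (x - (7))(x - (3)) = 0.
Roots r₁ = 7, r₂ = 3 (distinct).
General solution: f(n) = A·(7)^n + B·(3)^n.
From f(0) = -8: A + B = -8.
From f(1) = -1: 7A + 3B = -1.
Solving: A = \frac{23}{4}, B = - \frac{55}{4}.
So f(n) = - \frac{55 \cdot 3^{n}}{4} + \frac{23 \cdot 7^{n}}{4}.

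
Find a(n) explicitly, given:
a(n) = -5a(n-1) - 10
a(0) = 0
First-order linear non-homogeneous.
Homogeneous solution: a_h(n) = A·(-5)^n.
Try constant particular solution a_p = K: K = -5K - 10 ⇒ K = - \frac{5}{3}.
General: a(n) = A·(-5)^n - \frac{5}{3}.
Apply a(0) = 0: A - \frac{5}{3} = 0 ⇒ A = \frac{5}{3}.
So a(n) = \frac{5 \left(-5\right)^{n}}{3} - \frac{5}{3}.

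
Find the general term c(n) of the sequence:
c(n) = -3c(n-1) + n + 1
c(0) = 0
First-order linear with linear forcing.
Homogeneous solution: c_h(n) = A·(-3)^n.
Try particular c_p(n) = pn + q. Substituting:
  pn + q = -3(p(n-1) + q) + n + 1.
Matching the n-coefficient: p = -3p + 1 ⇒ p = \frac{1}{4}.
Matching constants: q = 3p - 3q + 1 ⇒ q = \frac{7}{16}.
General: c(n) = A·(-3)^n + \frac{n}{4} + \frac{7}{16}.
Apply c(0) = 0: A + \frac{7}{16} = 0 ⇒ A = - \frac{7}{16}.
So c(n) = - \frac{7 \left(-3\right)^{n}}{16} + \frac{n}{4} + \frac{7}{16}.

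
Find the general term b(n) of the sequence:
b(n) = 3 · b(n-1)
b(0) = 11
Pure geometric recurrence with ratio 3.
By induction b(n) = b(0) · (3)^n = 11 \cdot 3^{n}.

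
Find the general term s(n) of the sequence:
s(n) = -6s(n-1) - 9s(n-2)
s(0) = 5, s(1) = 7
Characteristic equation: x² + 6x + 9 = 0, which is (x - (-3))².
Repeated root r = -3.
General solution: s(n) = (A + Bn)·(-3)^n.
From s(0) = 5: A = 5.
From s(1) = 7: (A + B)·(-3) = 7 ⇒ B = - \frac{22}{3}.
So s(n) = \left(5 - \frac{22 n}{3}\right) \cdot (-3)^n.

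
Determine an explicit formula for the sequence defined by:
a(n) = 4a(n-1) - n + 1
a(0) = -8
First-order linear with linear forcing.
Homogeneous solution: a_h(n) = A·(4)^n.
Try particular a_p(n) = pn + q. Substituting:
  pn + q = 4(p(n-1) + q) - n + 1.
Matching the n-coefficient: p = 4p - 1 ⇒ p = \frac{1}{3}.
Matching constants: q = -4p + 4q + 1 ⇒ q = \frac{1}{9}.
General: a(n) = A·(4)^n + \frac{n}{3} + \frac{1}{9}.
Apply a(0) = -8: A + \frac{1}{9} = -8 ⇒ A = - \frac{73}{9}.
So a(n) = - \frac{73 \cdot 4^{n}}{9} + \frac{n}{3} + \frac{1}{9}.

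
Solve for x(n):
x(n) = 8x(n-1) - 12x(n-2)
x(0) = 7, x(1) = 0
Characteristic equation: x² - 8x + 12 = 0, which factors as (x - (6))(x - (2)) = 0.
Roots r₁ = 6, r₂ = 2 (distinct).
General solution: x(n) = A·(6)^n + B·(2)^n.
From x(0) = 7: A + B = 7.
From x(1) = 0: 6A + 2B = 0.
Solving: A = - \frac{7}{2}, B = \frac{21}{2}.
So x(n) = \frac{21 \cdot 2^{n}}{2} - \frac{7 \cdot 6^{n}}{2}.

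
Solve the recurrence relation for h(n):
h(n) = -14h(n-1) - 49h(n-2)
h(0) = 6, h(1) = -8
Characteristic equation: x² + 14x + 49 = 0, which is (x - (-7))².
Repeated root r = -7.
General solution: h(n) = (A + Bn)·(-7)^n.
From h(0) = 6: A = 6.
From h(1) = -8: (A + B)·(-7) = -8 ⇒ B = - \frac{34}{7}.
So h(n) = \left(6 - \frac{34 n}{7}\right) \cdot (-7)^n.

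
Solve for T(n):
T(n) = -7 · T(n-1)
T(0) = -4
Pure geometric recurrence with ratio -7.
By induction T(n) = T(0) · (-7)^n = - 4 \left(-7\right)^{n}.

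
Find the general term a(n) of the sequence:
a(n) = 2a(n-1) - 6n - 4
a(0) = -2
First-order linear with linear forcing.
Homogeneous solution: a_h(n) = A·(2)^n.
Try particular a_p(n) = pn + q. Substituting:
  pn + q = 2(p(n-1) + q) - 6n - 4.
Matching the n-coefficient: p = 2p - 6 ⇒ p = 6.
Matching constants: q = -2p + 2q - 4 ⇒ q = 16.
General: a(n) = A·(2)^n + 6 n + 16.
Apply a(0) = -2: A + 16 = -2 ⇒ A = -18.
So a(n) = - 18 \cdot 2^{n} + 6 n + 16.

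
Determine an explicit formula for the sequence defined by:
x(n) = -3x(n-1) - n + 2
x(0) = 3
First-order linear with linear forcing.
Homogeneous solution: x_h(n) = A·(-3)^n.
Try particular x_p(n) = pn + q. Substituting:
  pn + q = -3(p(n-1) + q) - n + 2.
Matching the n-coefficient: p = -3p - 1 ⇒ p = - \frac{1}{4}.
Matching constants: q = 3p - 3q + 2 ⇒ q = \frac{5}{16}.
General: x(n) = A·(-3)^n - \frac{n}{4} + \frac{5}{16}.
Apply x(0) = 3: A + \frac{5}{16} = 3 ⇒ A = \frac{43}{16}.
So x(n) = \frac{43 \left(-3\right)^{n}}{16} - \frac{n}{4} + \frac{5}{16}.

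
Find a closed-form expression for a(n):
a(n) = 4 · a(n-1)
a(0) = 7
Pure geometric recurrence with ratio 4.
By induction a(n) = a(0) · (4)^n = 7 \cdot 4^{n}.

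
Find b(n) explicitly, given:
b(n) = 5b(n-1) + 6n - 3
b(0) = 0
First-order linear with linear forcing.
Homogeneous solution: b_h(n) = A·(5)^n.
Try particular b_p(n) = pn + q. Substituting:
  pn + q = 5(p(n-1) + q) + 6n - 3.
Matching the n-coefficient: p = 5p + 6 ⇒ p = - \frac{3}{2}.
Matching constants: q = -5p + 5q - 3 ⇒ q = - \frac{9}{8}.
General: b(n) = A·(5)^n - \frac{3 n}{2} - \frac{9}{8}.
Apply b(0) = 0: A - \frac{9}{8} = 0 ⇒ A = \frac{9}{8}.
So b(n) = \frac{9 \cdot 5^{n}}{8} - \frac{3 n}{2} - \frac{9}{8}.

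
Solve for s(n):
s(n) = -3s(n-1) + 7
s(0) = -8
First-order linear non-homogeneous.
Homogeneous solution: s_h(n) = A·(-3)^n.
Try constant particular solution s_p = K: K = -3K + 7 ⇒ K = \frac{7}{4}.
General: s(n) = A·(-3)^n + \frac{7}{4}.
Apply s(0) = -8: A + \frac{7}{4} = -8 ⇒ A = - \frac{39}{4}.
So s(n) = \frac{7}{4} - \frac{39 \left(-3\right)^{n}}{4}.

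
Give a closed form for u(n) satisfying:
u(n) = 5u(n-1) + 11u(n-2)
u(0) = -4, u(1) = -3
Characteristic equation: x² - 5x - 11 = 0.
Discriminant Δ = (5)² + 4·(11) = 69.
Roots r₁,₂ = (5 ± √69)/2, so r₁ = \frac{5}{2} + \frac{\sqrt{69}}{2}, r₂ = \frac{5}{2} - \frac{\sqrt{69}}{2}.
General solution: u(n) = A·r₁^n + B·r₂^n.
From the initial conditions, A + B = -4 and r₁A + r₂B = -3.
Since r₁ - r₂ = √69: A = (-3 - (-4)r₂)/√69 = -2 + \frac{7 \sqrt{69}}{69}, and B = -4 - A = -2 - \frac{7 \sqrt{69}}{69}.
So u(n) = \left(-2 + \frac{7 \sqrt{69}}{69}\right)\left(\frac{5}{2} + \frac{\sqrt{69}}{2}\right)^n + \left(-2 - \frac{7 \sqrt{69}}{69}\right)\left(\frac{5}{2} - \frac{\sqrt{69}}{2}\right)^n.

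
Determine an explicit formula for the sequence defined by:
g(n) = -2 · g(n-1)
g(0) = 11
Pure geometric recurrence with ratio -2.
By induction g(n) = g(0) · (-2)^n = 11 \left(-2\right)^{n}.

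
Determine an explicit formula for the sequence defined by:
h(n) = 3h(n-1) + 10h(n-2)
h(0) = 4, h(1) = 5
Characteristic equation: x² - 3x - 10 = 0, which factors as (x - (-2))(x - (5)) = 0.
Roots r₁ = -2, r₂ = 5 (distinct).
General solution: h(n) = A·(-2)^n + B·(5)^n.
From h(0) = 4: A + B = 4.
From h(1) = 5: -2A + 5B = 5.
Solving: A = \frac{15}{7}, B = \frac{13}{7}.
So h(n) = \frac{15 \left(-2\right)^{n}}{7} + \frac{13 \cdot 5^{n}}{7}.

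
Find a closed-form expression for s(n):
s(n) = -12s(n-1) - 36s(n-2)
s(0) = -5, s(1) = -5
Characteristic equation: x² + 12x + 36 = 0, which is (x - (-6))².
Repeated root r = -6.
General solution: s(n) = (A + Bn)·(-6)^n.
From s(0) = -5: A = -5.
From s(1) = -5: (A + B)·(-6) = -5 ⇒ B = \frac{35}{6}.
So s(n) = \left(\frac{35 n}{6} - 5\right) \cdot (-6)^n.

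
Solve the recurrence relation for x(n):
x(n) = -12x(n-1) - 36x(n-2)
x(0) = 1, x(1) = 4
Characteristic equation: x² + 12x + 36 = 0, which is (x - (-6))².
Repeated root r = -6.
General solution: x(n) = (A + Bn)·(-6)^n.
From x(0) = 1: A = 1.
From x(1) = 4: (A + B)·(-6) = 4 ⇒ B = - \frac{5}{3}.
So x(n) = \left(1 - \frac{5 n}{3}\right) \cdot (-6)^n.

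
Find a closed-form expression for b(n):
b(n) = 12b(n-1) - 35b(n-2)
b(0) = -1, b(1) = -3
Characteristic equation: x² - 12x + 35 = 0, which factors as (x - (7))(x - (5)) = 0.
Roots r₁ = 7, r₂ = 5 (distinct).
General solution: b(n) = A·(7)^n + B·(5)^n.
From b(0) = -1: A + B = -1.
From b(1) = -3: 7A + 5B = -3.
Solving: A = 1, B = -2.
So b(n) = - 2 \cdot 5^{n} + 7^{n}.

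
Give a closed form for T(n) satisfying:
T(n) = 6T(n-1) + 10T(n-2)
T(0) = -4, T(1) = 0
Characteristic equation: x² - 6x - 10 = 0.
Discriminant Δ = (6)² + 4·(10) = 76.
Roots r₁,₂ = (6 ± √76)/2, so r₁ = 3 + \sqrt{19}, r₂ = 3 - \sqrt{19}.
General solution: T(n) = A·r₁^n + B·r₂^n.
From the initial conditions, A + B = -4 and r₁A + r₂B = 0.
Since r₁ - r₂ = √76: A = (0 - (-4)r₂)/√76 = -2 + \frac{6 \sqrt{19}}{19}, and B = -4 - A = -2 - \frac{6 \sqrt{19}}{19}.
So T(n) = \left(-2 + \frac{6 \sqrt{19}}{19}\right)\left(3 + \sqrt{19}\right)^n + \left(-2 - \frac{6 \sqrt{19}}{19}\right)\left(3 - \sqrt{19}\right)^n.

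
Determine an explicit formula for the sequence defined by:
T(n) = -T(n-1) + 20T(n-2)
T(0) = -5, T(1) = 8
Characteristic equation: x² + x - 20 = 0, which factors as (x - (-5))(x - (4)) = 0.
Roots r₁ = -5, r₂ = 4 (distinct).
General solution: T(n) = A·(-5)^n + B·(4)^n.
From T(0) = -5: A + B = -5.
From T(1) = 8: -5A + 4B = 8.
Solving: A = - \frac{28}{9}, B = - \frac{17}{9}.
So T(n) = - \frac{28 \left(-5\right)^{n}}{9} - \frac{17 \cdot 4^{n}}{9}.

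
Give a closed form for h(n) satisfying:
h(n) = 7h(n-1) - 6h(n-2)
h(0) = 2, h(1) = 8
Characteristic equation: x² - 7x + 6 = 0, which factors as (x - (6))(x - (1)) = 0.
Roots r₁ = 6, r₂ = 1 (distinct).
General solution: h(n) = A·(6)^n + B·(1)^n.
From h(0) = 2: A + B = 2.
From h(1) = 8: 6A + B = 8.
Solving: A = \frac{6}{5}, B = \frac{4}{5}.
So h(n) = \frac{6 \cdot 6^{n}}{5} + \frac{4}{5}.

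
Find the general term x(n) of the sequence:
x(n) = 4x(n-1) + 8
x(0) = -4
First-order linear non-homogeneous.
Homogeneous solution: x_h(n) = A·(4)^n.
Try constant particular solution x_p = K: K = 4K + 8 ⇒ K = - \frac{8}{3}.
General: x(n) = A·(4)^n - \frac{8}{3}.
Apply x(0) = -4: A - \frac{8}{3} = -4 ⇒ A = - \frac{4}{3}.
So x(n) = - \frac{4 \cdot 4^{n}}{3} - \frac{8}{3}.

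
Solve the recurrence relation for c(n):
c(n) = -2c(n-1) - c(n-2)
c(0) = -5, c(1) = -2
Characteristic equation: x² + 2x + 1 = 0, which is (x - (-1))².
Repeated root r = -1.
General solution: c(n) = (A + Bn)·(-1)^n.
From c(0) = -5: A = -5.
From c(1) = -2: (A + B)·(-1) = -2 ⇒ B = 7.
So c(n) = \left(7 n - 5\right) \cdot (-1)^n.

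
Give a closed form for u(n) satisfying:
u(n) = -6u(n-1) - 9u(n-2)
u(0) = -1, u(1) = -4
Characteristic equation: x² + 6x + 9 = 0, which is (x - (-3))².
Repeated root r = -3.
General solution: u(n) = (A + Bn)·(-3)^n.
From u(0) = -1: A = -1.
From u(1) = -4: (A + B)·(-3) = -4 ⇒ B = \frac{7}{3}.
So u(n) = \left(\frac{7 n}{3} - 1\right) \cdot (-3)^n.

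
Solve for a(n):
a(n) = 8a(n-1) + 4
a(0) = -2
First-order linear non-homogeneous.
Homogeneous solution: a_h(n) = A·(8)^n.
Try constant particular solution a_p = K: K = 8K + 4 ⇒ K = - \frac{4}{7}.
General: a(n) = A·(8)^n - \frac{4}{7}.
Apply a(0) = -2: A - \frac{4}{7} = -2 ⇒ A = - \frac{10}{7}.
So a(n) = - \frac{10 \cdot 8^{n}}{7} - \frac{4}{7}.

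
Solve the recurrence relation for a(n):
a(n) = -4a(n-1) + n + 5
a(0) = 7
First-order linear with linear forcing.
Homogeneous solution: a_h(n) = A·(-4)^n.
Try particular a_p(n) = pn + q. Substituting:
  pn + q = -4(p(n-1) + q) + n + 5.
Matching the n-coefficient: p = -4p + 1 ⇒ p = \frac{1}{5}.
Matching constants: q = 4p - 4q + 5 ⇒ q = \frac{29}{25}.
General: a(n) = A·(-4)^n + \frac{n}{5} + \frac{29}{25}.
Apply a(0) = 7: A + \frac{29}{25} = 7 ⇒ A = \frac{146}{25}.
So a(n) = \frac{146 \left(-4\right)^{n}}{25} + \frac{n}{5} + \frac{29}{25}.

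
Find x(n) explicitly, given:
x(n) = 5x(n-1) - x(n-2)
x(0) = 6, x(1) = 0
Characteristic equation: x² - 5x + 1 = 0.
Discriminant Δ = (5)² + 4·(-1) = 21.
Roots r₁,₂ = (5 ± √21)/2, so r₁ = \frac{\sqrt{21}}{2} + \frac{5}{2}, r₂ = \frac{5}{2} - \frac{\sqrt{21}}{2}.
General solution: x(n) = A·r₁^n + B·r₂^n.
From the initial conditions, A + B = 6 and r₁A + r₂B = 0.
Since r₁ - r₂ = √21: A = (0 - (6)r₂)/√21 = 3 - \frac{5 \sqrt{21}}{7}, and B = 6 - A = 3 + \frac{5 \sqrt{21}}{7}.
So x(n) = \left(3 - \frac{5 \sqrt{21}}{7}\right)\left(\frac{\sqrt{21}}{2} + \frac{5}{2}\right)^n + \left(3 + \frac{5 \sqrt{21}}{7}\right)\left(\frac{5}{2} - \frac{\sqrt{21}}{2}\right)^n.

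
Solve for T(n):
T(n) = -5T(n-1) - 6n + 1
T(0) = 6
First-order linear with linear forcing.
Homogeneous solution: T_h(n) = A·(-5)^n.
Try particular T_p(n) = pn + q. Substituting:
  pn + q = -5(p(n-1) + q) - 6n + 1.
Matching the n-coefficient: p = -5p - 6 ⇒ p = -1.
Matching constants: q = 5p - 5q + 1 ⇒ q = - \frac{2}{3}.
General: T(n) = A·(-5)^n - n - \frac{2}{3}.
Apply T(0) = 6: A - \frac{2}{3} = 6 ⇒ A = \frac{20}{3}.
So T(n) = \frac{20 \left(-5\right)^{n}}{3} - n - \frac{2}{3}.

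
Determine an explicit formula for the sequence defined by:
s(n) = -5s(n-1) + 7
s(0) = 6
First-order linear non-homogeneous.
Homogeneous solution: s_h(n) = A·(-5)^n.
Try constant particular solution s_p = K: K = -5K + 7 ⇒ K = \frac{7}{6}.
General: s(n) = A·(-5)^n + \frac{7}{6}.
Apply s(0) = 6: A + \frac{7}{6} = 6 ⇒ A = \frac{29}{6}.
So s(n) = \frac{29 \left(-5\right)^{n}}{6} + \frac{7}{6}.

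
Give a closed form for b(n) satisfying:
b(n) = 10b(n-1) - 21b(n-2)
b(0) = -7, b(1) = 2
Characteristic equation: x² - 10x + 21 = 0, which factors as (x - (7))(x - (3)) = 0.
Roots r₁ = 7, r₂ = 3 (distinct).
General solution: b(n) = A·(7)^n + B·(3)^n.
From b(0) = -7: A + B = -7.
From b(1) = 2: 7A + 3B = 2.
Solving: A = \frac{23}{4}, B = - \frac{51}{4}.
So b(n) = - \frac{51 \cdot 3^{n}}{4} + \frac{23 \cdot 7^{n}}{4}.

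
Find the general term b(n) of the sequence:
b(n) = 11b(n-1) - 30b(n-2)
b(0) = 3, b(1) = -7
Characteristic equation: x² - 11x + 30 = 0, which factors as (x - (5))(x - (6)) = 0.
Roots r₁ = 5, r₂ = 6 (distinct).
General solution: b(n) = A·(5)^n + B·(6)^n.
From b(0) = 3: A + B = 3.
From b(1) = -7: 5A + 6B = -7.
Solving: A = 25, B = -22.
So b(n) = 25 \cdot 5^{n} - 22 \cdot 6^{n}.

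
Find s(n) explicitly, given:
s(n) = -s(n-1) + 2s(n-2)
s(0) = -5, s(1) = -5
Characteristic equation: x² + x - 2 = 0, which factors as (x - (1))(x - (-2)) = 0.
Roots r₁ = 1, r₂ = -2 (distinct).
General solution: s(n) = A·(1)^n + B·(-2)^n.
From s(0) = -5: A + B = -5.
From s(1) = -5: A - 2B = -5.
Solving: A = -5, B = 0.
So s(n) = -5.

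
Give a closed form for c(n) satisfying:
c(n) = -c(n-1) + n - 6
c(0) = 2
First-order linear with linear forcing.
Homogeneous solution: c_h(n) = A·(-1)^n.
Try particular c_p(n) = pn + q. Substituting:
  pn + q = -(p(n-1) + q) + n - 6.
Matching the n-coefficient: p = -p + 1 ⇒ p = \frac{1}{2}.
Matching constants: q = p - q - 6 ⇒ q = - \frac{11}{4}.
General: c(n) = A·(-1)^n + \frac{n}{2} - \frac{11}{4}.
Apply c(0) = 2: A - \frac{11}{4} = 2 ⇒ A = \frac{19}{4}.
So c(n) = \frac{19 \left(-1\right)^{n}}{4} + \frac{n}{2} - \frac{11}{4}.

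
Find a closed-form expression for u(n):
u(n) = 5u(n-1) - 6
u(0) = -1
First-order linear non-homogeneous.
Homogeneous solution: u_h(n) = A·(5)^n.
Try constant particular solution u_p = K: K = 5K - 6 ⇒ K = \frac{3}{2}.
General: u(n) = A·(5)^n + \frac{3}{2}.
Apply u(0) = -1: A + \frac{3}{2} = -1 ⇒ A = - \frac{5}{2}.
So u(n) = \frac{3}{2} - \frac{5 \cdot 5^{n}}{2}.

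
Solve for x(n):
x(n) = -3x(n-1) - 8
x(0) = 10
First-order linear non-homogeneous.
Homogeneous solution: x_h(n) = A·(-3)^n.
Try constant particular solution x_p = K: K = -3K - 8 ⇒ K = -2.
General: x(n) = A·(-3)^n - 2.
Apply x(0) = 10: A - 2 = 10 ⇒ A = 12.
So x(n) = 12 \left(-3\right)^{n} - 2.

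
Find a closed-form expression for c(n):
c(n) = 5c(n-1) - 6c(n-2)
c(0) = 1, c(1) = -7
Characteristic equation: x² - 5x + 6 = 0, which factors as (x - (3))(x - (2)) = 0.
Roots r₁ = 3, r₂ = 2 (distinct).
General solution: c(n) = A·(3)^n + B·(2)^n.
From c(0) = 1: A + B = 1.
From c(1) = -7: 3A + 2B = -7.
Solving: A = -9, B = 10.
So c(n) = 10 \cdot 2^{n} - 9 \cdot 3^{n}.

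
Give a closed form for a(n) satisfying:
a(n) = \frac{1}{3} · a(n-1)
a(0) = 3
Pure geometric recurrence with ratio \frac{1}{3}.
By induction a(n) = a(0) · (\frac{1}{3})^n = 3 \cdot 3^{- n}.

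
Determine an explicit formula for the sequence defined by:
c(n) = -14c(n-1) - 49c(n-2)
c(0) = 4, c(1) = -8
Characteristic equation: x² + 14x + 49 = 0, which is (x - (-7))².
Repeated root r = -7.
General solution: c(n) = (A + Bn)·(-7)^n.
From c(0) = 4: A = 4.
From c(1) = -8: (A + B)·(-7) = -8 ⇒ B = - \frac{20}{7}.
So c(n) = \left(4 - \frac{20 n}{7}\right) \cdot (-7)^n.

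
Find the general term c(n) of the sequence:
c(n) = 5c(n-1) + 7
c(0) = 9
First-order linear non-homogeneous.
Homogeneous solution: c_h(n) = A·(5)^n.
Try constant particular solution c_p = K: K = 5K + 7 ⇒ K = - \frac{7}{4}.
General: c(n) = A·(5)^n - \frac{7}{4}.
Apply c(0) = 9: A - \frac{7}{4} = 9 ⇒ A = \frac{43}{4}.
So c(n) = \frac{43 \cdot 5^{n}}{4} - \frac{7}{4}.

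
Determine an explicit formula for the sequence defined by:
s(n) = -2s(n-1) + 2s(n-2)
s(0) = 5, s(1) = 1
Characteristic equation: x² + 2x - 2 = 0.
Discriminant Δ = (-2)² + 4·(2) = 12.
Roots r₁,₂ = (-2 ± √12)/2, so r₁ = -1 + \sqrt{3}, r₂ = - \sqrt{3} - 1.
General solution: s(n) = A·r₁^n + B·r₂^n.
From the initial conditions, A + B = 5 and r₁A + r₂B = 1.
Since r₁ - r₂ = √12: A = (1 - (5)r₂)/√12 = \sqrt{3} + \frac{5}{2}, and B = 5 - A = \frac{5}{2} - \sqrt{3}.
So s(n) = \left(\sqrt{3} + \frac{5}{2}\right)\left(-1 + \sqrt{3}\right)^n + \left(\frac{5}{2} - \sqrt{3}\right)\left(- \sqrt{3} - 1\right)^n.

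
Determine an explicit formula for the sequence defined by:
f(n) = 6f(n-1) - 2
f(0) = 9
First-order linear non-homogeneous.
Homogeneous solution: f_h(n) = A·(6)^n.
Try constant particular solution f_p = K: K = 6K - 2 ⇒ K = \frac{2}{5}.
General: f(n) = A·(6)^n + \frac{2}{5}.
Apply f(0) = 9: A + \frac{2}{5} = 9 ⇒ A = \frac{43}{5}.
So f(n) = \frac{43 \cdot 6^{n}}{5} + \frac{2}{5}.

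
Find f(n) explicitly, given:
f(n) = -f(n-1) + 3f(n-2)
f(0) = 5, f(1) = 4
Characteristic equation: x² + x - 3 = 0.
Discriminant Δ = (-1)² + 4·(3) = 13.
Roots r₁,₂ = (-1 ± √13)/2, so r₁ = - \frac{1}{2} + \frac{\sqrt{13}}{2}, r₂ = - \frac{\sqrt{13}}{2} - \frac{1}{2}.
General solution: f(n) = A·r₁^n + B·r₂^n.
From the initial conditions, A + B = 5 and r₁A + r₂B = 4.
Since r₁ - r₂ = √13: A = (4 - (5)r₂)/√13 = \frac{\sqrt{13}}{2} + \frac{5}{2}, and B = 5 - A = \frac{5}{2} - \frac{\sqrt{13}}{2}.
So f(n) = \left(\frac{\sqrt{13}}{2} + \frac{5}{2}\right)\left(- \frac{1}{2} + \frac{\sqrt{13}}{2}\right)^n + \left(\frac{5}{2} - \frac{\sqrt{13}}{2}\right)\left(- \frac{\sqrt{13}}{2} - \frac{1}{2}\right)^n.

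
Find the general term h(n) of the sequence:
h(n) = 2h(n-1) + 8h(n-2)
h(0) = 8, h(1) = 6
Characteristic equation: x² - 2x - 8 = 0, which factors as (x - (4))(x - (-2)) = 0.
Roots r₁ = 4, r₂ = -2 (distinct).
General solution: h(n) = A·(4)^n + B·(-2)^n.
From h(0) = 8: A + B = 8.
From h(1) = 6: 4A - 2B = 6.
Solving: A = \frac{11}{3}, B = \frac{13}{3}.
So h(n) = \frac{13 \left(-2\right)^{n}}{3} + \frac{11 \cdot 4^{n}}{3}.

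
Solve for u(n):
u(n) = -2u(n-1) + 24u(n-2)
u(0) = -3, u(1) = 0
Characteristic equation: x² + 2x - 24 = 0, which factors as (x - (4))(x - (-6)) = 0.
Roots r₁ = 4, r₂ = -6 (distinct).
General solution: u(n) = A·(4)^n + B·(-6)^n.
From u(0) = -3: A + B = -3.
From u(1) = 0: 4A - 6B = 0.
Solving: A = - \frac{9}{5}, B = - \frac{6}{5}.
So u(n) = - \frac{6 \left(-6\right)^{n}}{5} - \frac{9 \cdot 4^{n}}{5}.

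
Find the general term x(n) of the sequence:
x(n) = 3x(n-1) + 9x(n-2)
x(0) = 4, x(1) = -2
Characteristic equation: x² - 3x - 9 = 0.
Discriminant Δ = (3)² + 4·(9) = 45.
Roots r₁,₂ = (3 ± √45)/2, so r₁ = \frac{3}{2} + \frac{3 \sqrt{5}}{2}, r₂ = \frac{3}{2} - \frac{3 \sqrt{5}}{2}.
General solution: x(n) = A·r₁^n + B·r₂^n.
From the initial conditions, A + B = 4 and r₁A + r₂B = -2.
Since r₁ - r₂ = √45: A = (-2 - (4)r₂)/√45 = 2 - \frac{8 \sqrt{5}}{15}, and B = 4 - A = \frac{8 \sqrt{5}}{15} + 2.
So x(n) = \left(2 - \frac{8 \sqrt{5}}{15}\right)\left(\frac{3}{2} + \frac{3 \sqrt{5}}{2}\right)^n + \left(\frac{8 \sqrt{5}}{15} + 2\right)\left(\frac{3}{2} - \frac{3 \sqrt{5}}{2}\right)^n.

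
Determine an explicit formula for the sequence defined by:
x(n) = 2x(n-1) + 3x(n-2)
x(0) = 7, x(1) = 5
Characteristic equation: x² - 2x - 3 = 0, which factors as (x - (3))(x - (-1)) = 0.
Roots r₁ = 3, r₂ = -1 (distinct).
General solution: x(n) = A·(3)^n + B·(-1)^n.
From x(0) = 7: A + B = 7.
From x(1) = 5: 3A - B = 5.
Solving: A = 3, B = 4.
So x(n) = 4 \left(-1\right)^{n} + 3 \cdot 3^{n}.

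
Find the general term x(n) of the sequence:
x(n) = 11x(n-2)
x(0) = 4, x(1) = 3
Characteristic equation: x² - 11 = 0.
Discriminant Δ = (0)² + 4·(11) = 44.
Roots r₁,₂ = (0 ± √44)/2, so r₁ = \sqrt{11}, r₂ = - \sqrt{11}.
General solution: x(n) = A·r₁^n + B·r₂^n.
From the initial conditions, A + B = 4 and r₁A + r₂B = 3.
Since r₁ - r₂ = √44: A = (3 - (4)r₂)/√44 = \frac{3 \sqrt{11}}{22} + 2, and B = 4 - A = 2 - \frac{3 \sqrt{11}}{22}.
So x(n) = \left(\frac{3 \sqrt{11}}{22} + 2\right)\left(\sqrt{11}\right)^n + \left(2 - \frac{3 \sqrt{11}}{22}\right)\left(- \sqrt{11}\right)^n.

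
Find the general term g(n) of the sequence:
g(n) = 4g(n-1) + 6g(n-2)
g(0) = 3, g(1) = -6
Characteristic equation: x² - 4x - 6 = 0.
Discriminant Δ = (4)² + 4·(6) = 40.
Roots r₁,₂ = (4 ± √40)/2, so r₁ = 2 + \sqrt{10}, r₂ = 2 - \sqrt{10}.
General solution: g(n) = A·r₁^n + B·r₂^n.
From the initial conditions, A + B = 3 and r₁A + r₂B = -6.
Since r₁ - r₂ = √40: A = (-6 - (3)r₂)/√40 = \frac{3}{2} - \frac{3 \sqrt{10}}{5}, and B = 3 - A = \frac{3}{2} + \frac{3 \sqrt{10}}{5}.
So g(n) = \left(\frac{3}{2} - \frac{3 \sqrt{10}}{5}\right)\left(2 + \sqrt{10}\right)^n + \left(\frac{3}{2} + \frac{3 \sqrt{10}}{5}\right)\left(2 - \sqrt{10}\right)^n.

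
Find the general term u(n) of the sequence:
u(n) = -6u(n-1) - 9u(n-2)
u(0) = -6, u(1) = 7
Characteristic equation: x² + 6x + 9 = 0, which is (x - (-3))².
Repeated root r = -3.
General solution: u(n) = (A + Bn)·(-3)^n.
From u(0) = -6: A = -6.
From u(1) = 7: (A + B)·(-3) = 7 ⇒ B = \frac{11}{3}.
So u(n) = \left(\frac{11 n}{3} - 6\right) \cdot (-3)^n.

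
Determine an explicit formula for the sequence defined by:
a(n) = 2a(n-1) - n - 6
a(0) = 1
First-order linear with linear forcing.
Homogeneous solution: a_h(n) = A·(2)^n.
Try particular a_p(n) = pn + q. Substituting:
  pn + q = 2(p(n-1) + q) - n - 6.
Matching the n-coefficient: p = 2p - 1 ⇒ p = 1.
Matching constants: q = -2p + 2q - 6 ⇒ q = 8.
General: a(n) = A·(2)^n + n + 8.
Apply a(0) = 1: A + 8 = 1 ⇒ A = -7.
So a(n) = - 7 \cdot 2^{n} + n + 8.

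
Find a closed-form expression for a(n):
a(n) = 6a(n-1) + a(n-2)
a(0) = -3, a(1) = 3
Characteristic equation: x² - 6x - 1 = 0.
Discriminant Δ = (6)² + 4·(1) = 40.
Roots r₁,₂ = (6 ± √40)/2, so r₁ = 3 + \sqrt{10}, r₂ = 3 - \sqrt{10}.
General solution: a(n) = A·r₁^n + B·r₂^n.
From the initial conditions, A + B = -3 and r₁A + r₂B = 3.
Since r₁ - r₂ = √40: A = (3 - (-3)r₂)/√40 = - \frac{3}{2} + \frac{3 \sqrt{10}}{5}, and B = -3 - A = - \frac{3 \sqrt{10}}{5} - \frac{3}{2}.
So a(n) = \left(- \frac{3}{2} + \frac{3 \sqrt{10}}{5}\right)\left(3 + \sqrt{10}\right)^n + \left(- \frac{3 \sqrt{10}}{5} - \frac{3}{2}\right)\left(3 - \sqrt{10}\right)^n.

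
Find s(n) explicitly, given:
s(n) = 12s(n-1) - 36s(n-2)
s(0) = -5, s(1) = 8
Characteristic equation: x² - 12x + 36 = 0, which is (x - (6))².
Repeated root r = 6.
General solution: s(n) = (A + Bn)·(6)^n.
From s(0) = -5: A = -5.
From s(1) = 8: (A + B)·(6) = 8 ⇒ B = \frac{19}{3}.
So s(n) = \left(\frac{19 n}{3} - 5\right) \cdot (6)^n.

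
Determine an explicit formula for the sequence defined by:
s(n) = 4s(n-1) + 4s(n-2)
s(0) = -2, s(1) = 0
Characteristic equation: x² - 4x - 4 = 0.
Discriminant Δ = (4)² + 4·(4) = 32.
Roots r₁,₂ = (4 ± √32)/2, so r₁ = 2 + 2 \sqrt{2}, r₂ = 2 - 2 \sqrt{2}.
General solution: s(n) = A·r₁^n + B·r₂^n.
From the initial conditions, A + B = -2 and r₁A + r₂B = 0.
Since r₁ - r₂ = √32: A = (0 - (-2)r₂)/√32 = -1 + \frac{\sqrt{2}}{2}, and B = -2 - A = -1 - \frac{\sqrt{2}}{2}.
So s(n) = \left(-1 + \frac{\sqrt{2}}{2}\right)\left(2 + 2 \sqrt{2}\right)^n + \left(-1 - \frac{\sqrt{2}}{2}\right)\left(2 - 2 \sqrt{2}\right)^n.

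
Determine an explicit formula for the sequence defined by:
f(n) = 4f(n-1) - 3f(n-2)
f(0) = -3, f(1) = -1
Characteristic equation: x² - 4x + 3 = 0, which factors as (x - (1))(x - (3)) = 0.
Roots r₁ = 1, r₂ = 3 (distinct).
General solution: f(n) = A·(1)^n + B·(3)^n.
From f(0) = -3: A + B = -3.
From f(1) = -1: A + 3B = -1.
Solving: A = -4, B = 1.
So f(n) = 3^{n} - 4.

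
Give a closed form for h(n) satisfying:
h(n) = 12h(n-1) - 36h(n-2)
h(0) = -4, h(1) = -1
Characteristic equation: x² - 12x + 36 = 0, which is (x - (6))².
Repeated root r = 6.
General solution: h(n) = (A + Bn)·(6)^n.
From h(0) = -4: A = -4.
From h(1) = -1: (A + B)·(6) = -1 ⇒ B = \frac{23}{6}.
So h(n) = \left(\frac{23 n}{6} - 4\right) \cdot (6)^n.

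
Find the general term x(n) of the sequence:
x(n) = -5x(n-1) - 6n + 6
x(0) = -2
First-order linear with linear forcing.
Homogeneous solution: x_h(n) = A·(-5)^n.
Try particular x_p(n) = pn + q. Substituting:
  pn + q = -5(p(n-1) + q) - 6n + 6.
Matching the n-coefficient: p = -5p - 6 ⇒ p = -1.
Matching constants: q = 5p - 5q + 6 ⇒ q = \frac{1}{6}.
General: x(n) = A·(-5)^n - n + \frac{1}{6}.
Apply x(0) = -2: A + \frac{1}{6} = -2 ⇒ A = - \frac{13}{6}.
So x(n) = - \frac{13 \left(-5\right)^{n}}{6} - n + \frac{1}{6}.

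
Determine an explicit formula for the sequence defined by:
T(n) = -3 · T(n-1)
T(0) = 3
Pure geometric recurrence with ratio -3.
By induction T(n) = T(0) · (-3)^n = 3 \left(-3\right)^{n}.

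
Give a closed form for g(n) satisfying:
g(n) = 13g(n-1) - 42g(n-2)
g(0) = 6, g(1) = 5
Characteristic equation: x² - 13x + 42 = 0, which factors as (x - (7))(x - (6)) = 0.
Roots r₁ = 7, r₂ = 6 (distinct).
General solution: g(n) = A·(7)^n + B·(6)^n.
From g(0) = 6: A + B = 6.
From g(1) = 5: 7A + 6B = 5.
Solving: A = -31, B = 37.
So g(n) = 37 \cdot 6^{n} - 31 \cdot 7^{n}.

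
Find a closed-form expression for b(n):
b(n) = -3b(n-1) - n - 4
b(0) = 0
First-order linear with linear forcing.
Homogeneous solution: b_h(n) = A·(-3)^n.
Try particular b_p(n) = pn + q. Substituting:
  pn + q = -3(p(n-1) + q) - n - 4.
Matching the n-coefficient: p = -3p - 1 ⇒ p = - \frac{1}{4}.
Matching constants: q = 3p - 3q - 4 ⇒ q = - \frac{19}{16}.
General: b(n) = A·(-3)^n - \frac{n}{4} - \frac{19}{16}.
Apply b(0) = 0: A - \frac{19}{16} = 0 ⇒ A = \frac{19}{16}.
So b(n) = \frac{19 \left(-3\right)^{n}}{16} - \frac{n}{4} - \frac{19}{16}.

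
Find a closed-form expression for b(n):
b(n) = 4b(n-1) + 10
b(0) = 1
First-order linear non-homogeneous.
Homogeneous solution: b_h(n) = A·(4)^n.
Try constant particular solution b_p = K: K = 4K + 10 ⇒ K = - \frac{10}{3}.
General: b(n) = A·(4)^n - \frac{10}{3}.
Apply b(0) = 1: A - \frac{10}{3} = 1 ⇒ A = \frac{13}{3}.
So b(n) = \frac{13 \cdot 4^{n}}{3} - \frac{10}{3}.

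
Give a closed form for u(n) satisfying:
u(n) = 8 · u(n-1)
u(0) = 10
Pure geometric recurrence with ratio 8.
By induction u(n) = u(0) · (8)^n = 10 \cdot 8^{n}.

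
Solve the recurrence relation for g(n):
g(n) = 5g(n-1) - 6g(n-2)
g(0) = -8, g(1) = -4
Characteristic equation: x² - 5x + 6 = 0, which factors as (x - (3))(x - (2)) = 0.
Roots r₁ = 3, r₂ = 2 (distinct).
General solution: g(n) = A·(3)^n + B·(2)^n.
From g(0) = -8: A + B = -8.
From g(1) = -4: 3A + 2B = -4.
Solving: A = 12, B = -20.
So g(n) = - 20 \cdot 2^{n} + 12 \cdot 3^{n}.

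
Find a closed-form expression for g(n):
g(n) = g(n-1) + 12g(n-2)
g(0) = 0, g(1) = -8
Characteristic equation: x² - x - 12 = 0, which factors as (x - (4))(x - (-3)) = 0.
Roots r₁ = 4, r₂ = -3 (distinct).
General solution: g(n) = A·(4)^n + B·(-3)^n.
From g(0) = 0: A + B = 0.
From g(1) = -8: 4A - 3B = -8.
Solving: A = - \frac{8}{7}, B = \frac{8}{7}.
So g(n) = \frac{8 \left(-3\right)^{n}}{7} - \frac{8 \cdot 4^{n}}{7}.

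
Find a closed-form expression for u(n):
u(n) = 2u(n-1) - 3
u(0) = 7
First-order linear non-homogeneous.
Homogeneous solution: u_h(n) = A·(2)^n.
Try constant particular solution u_p = K: K = 2K - 3 ⇒ K = 3.
General: u(n) = A·(2)^n + 3.
Apply u(0) = 7: A + 3 = 7 ⇒ A = 4.
So u(n) = 4 \cdot 2^{n} + 3.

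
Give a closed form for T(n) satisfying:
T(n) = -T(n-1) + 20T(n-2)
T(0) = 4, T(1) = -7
Characteristic equation: x² + x - 20 = 0, which factors as (x - (4))(x - (-5)) = 0.
Roots r₁ = 4, r₂ = -5 (distinct).
General solution: T(n) = A·(4)^n + B·(-5)^n.
From T(0) = 4: A + B = 4.
From T(1) = -7: 4A - 5B = -7.
Solving: A = \frac{13}{9}, B = \frac{23}{9}.
So T(n) = \frac{23 \left(-5\right)^{n}}{9} + \frac{13 \cdot 4^{n}}{9}.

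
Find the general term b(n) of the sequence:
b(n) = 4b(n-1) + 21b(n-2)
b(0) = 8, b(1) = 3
Characteristic equation: x² - 4x - 21 = 0, which factors as (x - (-3))(x - (7)) = 0.
Roots r₁ = -3, r₂ = 7 (distinct).
General solution: b(n) = A·(-3)^n + B·(7)^n.
From b(0) = 8: A + B = 8.
From b(1) = 3: -3A + 7B = 3.
Solving: A = \frac{53}{10}, B = \frac{27}{10}.
So b(n) = \frac{53 \left(-3\right)^{n}}{10} + \frac{27 \cdot 7^{n}}{10}.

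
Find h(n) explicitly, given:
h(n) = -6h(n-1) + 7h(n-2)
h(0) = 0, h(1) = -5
Characteristic equation: x² + 6x - 7 = 0, which factors as (x - (-7))(x - (1)) = 0.
Roots r₁ = -7, r₂ = 1 (distinct).
General solution: h(n) = A·(-7)^n + B·(1)^n.
From h(0) = 0: A + B = 0.
From h(1) = -5: -7A + B = -5.
Solving: A = \frac{5}{8}, B = - \frac{5}{8}.
So h(n) = \frac{5 \left(-7\right)^{n}}{8} - \frac{5}{8}.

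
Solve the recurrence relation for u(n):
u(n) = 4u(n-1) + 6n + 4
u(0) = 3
First-order linear with linear forcing.
Homogeneous solution: u_h(n) = A·(4)^n.
Try particular u_p(n) = pn + q. Substituting:
  pn + q = 4(p(n-1) + q) + 6n + 4.
Matching the n-coefficient: p = 4p + 6 ⇒ p = -2.
Matching constants: q = -4p + 4q + 4 ⇒ q = -4.
General: u(n) = A·(4)^n - 2 n - 4.
Apply u(0) = 3: A - 4 = 3 ⇒ A = 7.
So u(n) = 7 \cdot 4^{n} - 2 n - 4.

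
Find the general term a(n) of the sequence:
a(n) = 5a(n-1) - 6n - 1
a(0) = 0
First-order linear with linear forcing.
Homogeneous solution: a_h(n) = A·(5)^n.
Try particular a_p(n) = pn + q. Substituting:
  pn + q = 5(p(n-1) + q) - 6n - 1.
Matching the n-coefficient: p = 5p - 6 ⇒ p = \frac{3}{2}.
Matching constants: q = -5p + 5q - 1 ⇒ q = \frac{17}{8}.
General: a(n) = A·(5)^n + \frac{3 n}{2} + \frac{17}{8}.
Apply a(0) = 0: A + \frac{17}{8} = 0 ⇒ A = - \frac{17}{8}.
So a(n) = - \frac{17 \cdot 5^{n}}{8} + \frac{3 n}{2} + \frac{17}{8}.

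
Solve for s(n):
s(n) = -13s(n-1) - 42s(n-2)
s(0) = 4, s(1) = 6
Characteristic equation: x² + 13x + 42 = 0, which factors as (x - (-6))(x - (-7)) = 0.
Roots r₁ = -6, r₂ = -7 (distinct).
General solution: s(n) = A·(-6)^n + B·(-7)^n.
From s(0) = 4: A + B = 4.
From s(1) = 6: -6A - 7B = 6.
Solving: A = 34, B = -30.
So s(n) = 34 \left(-6\right)^{n} - 30 \left(-7\right)^{n}.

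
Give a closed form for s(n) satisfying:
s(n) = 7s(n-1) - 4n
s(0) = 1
First-order linear with linear forcing.
Homogeneous solution: s_h(n) = A·(7)^n.
Try particular s_p(n) = pn + q. Substituting:
  pn + q = 7(p(n-1) + q) - 4n.
Matching the n-coefficient: p = 7p - 4 ⇒ p = \frac{2}{3}.
Matching constants: q = -7p + 7q ⇒ q = \frac{7}{9}.
General: s(n) = A·(7)^n + \frac{2 n}{3} + \frac{7}{9}.
Apply s(0) = 1: A + \frac{7}{9} = 1 ⇒ A = \frac{2}{9}.
So s(n) = \frac{2 \cdot 7^{n}}{9} + \frac{2 n}{3} + \frac{7}{9}.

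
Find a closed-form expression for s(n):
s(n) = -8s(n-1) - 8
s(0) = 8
First-order linear non-homogeneous.
Homogeneous solution: s_h(n) = A·(-8)^n.
Try constant particular solution s_p = K: K = -8K - 8 ⇒ K = - \frac{8}{9}.
General: s(n) = A·(-8)^n - \frac{8}{9}.
Apply s(0) = 8: A - \frac{8}{9} = 8 ⇒ A = \frac{80}{9}.
So s(n) = \frac{80 \left(-8\right)^{n}}{9} - \frac{8}{9}.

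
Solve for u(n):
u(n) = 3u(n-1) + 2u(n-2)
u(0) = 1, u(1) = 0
Characteristic equation: x² - 3x - 2 = 0.
Discriminant Δ = (3)² + 4·(2) = 17.
Roots r₁,₂ = (3 ± √17)/2, so r₁ = \frac{3}{2} + \frac{\sqrt{17}}{2}, r₂ = \frac{3}{2} - \frac{\sqrt{17}}{2}.
General solution: u(n) = A·r₁^n + B·r₂^n.
From the initial conditions, A + B = 1 and r₁A + r₂B = 0.
Since r₁ - r₂ = √17: A = (0 - (1)r₂)/√17 = \frac{1}{2} - \frac{3 \sqrt{17}}{34}, and B = 1 - A = \frac{3 \sqrt{17}}{34} + \frac{1}{2}.
So u(n) = \left(\frac{1}{2} - \frac{3 \sqrt{17}}{34}\right)\left(\frac{3}{2} + \frac{\sqrt{17}}{2}\right)^n + \left(\frac{3 \sqrt{17}}{34} + \frac{1}{2}\right)\left(\frac{3}{2} - \frac{\sqrt{17}}{2}\right)^n.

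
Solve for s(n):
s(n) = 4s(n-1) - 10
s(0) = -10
First-order linear non-homogeneous.
Homogeneous solution: s_h(n) = A·(4)^n.
Try constant particular solution s_p = K: K = 4K - 10 ⇒ K = \frac{10}{3}.
General: s(n) = A·(4)^n + \frac{10}{3}.
Apply s(0) = -10: A + \frac{10}{3} = -10 ⇒ A = - \frac{40}{3}.
So s(n) = \frac{10}{3} - \frac{40 \cdot 4^{n}}{3}.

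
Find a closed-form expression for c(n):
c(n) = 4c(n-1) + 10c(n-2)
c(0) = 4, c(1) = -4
Characteristic equation: x² - 4x - 10 = 0.
Discriminant Δ = (4)² + 4·(10) = 56.
Roots r₁,₂ = (4 ± √56)/2, so r₁ = 2 + \sqrt{14}, r₂ = 2 - \sqrt{14}.
General solution: c(n) = A·r₁^n + B·r₂^n.
From the initial conditions, A + B = 4 and r₁A + r₂B = -4.
Since r₁ - r₂ = √56: A = (-4 - (4)r₂)/√56 = 2 - \frac{3 \sqrt{14}}{7}, and B = 4 - A = \frac{3 \sqrt{14}}{7} + 2.
So c(n) = \left(2 - \frac{3 \sqrt{14}}{7}\right)\left(2 + \sqrt{14}\right)^n + \left(\frac{3 \sqrt{14}}{7} + 2\right)\left(2 - \sqrt{14}\right)^n.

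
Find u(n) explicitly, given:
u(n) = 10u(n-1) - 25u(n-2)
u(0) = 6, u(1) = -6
Characteristic equation: x² - 10x + 25 = 0, which is (x - (5))².
Repeated root r = 5.
General solution: u(n) = (A + Bn)·(5)^n.
From u(0) = 6: A = 6.
From u(1) = -6: (A + B)·(5) = -6 ⇒ B = - \frac{36}{5}.
So u(n) = \left(6 - \frac{36 n}{5}\right) \cdot (5)^n.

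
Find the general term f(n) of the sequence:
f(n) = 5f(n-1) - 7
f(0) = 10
First-order linear non-homogeneous.
Homogeneous solution: f_h(n) = A·(5)^n.
Try constant particular solution f_p = K: K = 5K - 7 ⇒ K = \frac{7}{4}.
General: f(n) = A·(5)^n + \frac{7}{4}.
Apply f(0) = 10: A + \frac{7}{4} = 10 ⇒ A = \frac{33}{4}.
So f(n) = \frac{33 \cdot 5^{n}}{4} + \frac{7}{4}.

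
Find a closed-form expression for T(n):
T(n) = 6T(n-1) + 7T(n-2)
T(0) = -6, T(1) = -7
Characteristic equation: x² - 6x - 7 = 0, which factors as (x - (7))(x - (-1)) = 0.
Roots r₁ = 7, r₂ = -1 (distinct).
General solution: T(n) = A·(7)^n + B·(-1)^n.
From T(0) = -6: A + B = -6.
From T(1) = -7: 7A - B = -7.
Solving: A = - \frac{13}{8}, B = - \frac{35}{8}.
So T(n) = - \frac{35 \left(-1\right)^{n}}{8} - \frac{13 \cdot 7^{n}}{8}.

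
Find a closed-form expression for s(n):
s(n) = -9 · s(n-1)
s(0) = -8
Pure geometric recurrence with ratio -9.
By induction s(n) = s(0) · (-9)^n = - 8 \left(-9\right)^{n}.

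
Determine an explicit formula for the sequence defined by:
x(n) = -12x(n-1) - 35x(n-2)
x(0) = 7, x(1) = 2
Characteristic equation: x² + 12x + 35 = 0, which factors as (x - (-5))(x - (-7)) = 0.
Roots r₁ = -5, r₂ = -7 (distinct).
General solution: x(n) = A·(-5)^n + B·(-7)^n.
From x(0) = 7: A + B = 7.
From x(1) = 2: -5A - 7B = 2.
Solving: A = \frac{51}{2}, B = - \frac{37}{2}.
So x(n) = \frac{51 \left(-5\right)^{n}}{2} - \frac{37 \left(-7\right)^{n}}{2}.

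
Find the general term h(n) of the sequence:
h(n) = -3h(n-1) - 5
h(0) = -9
First-order linear non-homogeneous.
Homogeneous solution: h_h(n) = A·(-3)^n.
Try constant particular solution h_p = K: K = -3K - 5 ⇒ K = - \frac{5}{4}.
General: h(n) = A·(-3)^n - \frac{5}{4}.
Apply h(0) = -9: A - \frac{5}{4} = -9 ⇒ A = - \frac{31}{4}.
So h(n) = - \frac{31 \left(-3\right)^{n}}{4} - \frac{5}{4}.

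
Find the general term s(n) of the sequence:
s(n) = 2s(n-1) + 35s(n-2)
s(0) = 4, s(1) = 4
Characteristic equation: x² - 2x - 35 = 0, which factors as (x - (7))(x - (-5)) = 0.
Roots r₁ = 7, r₂ = -5 (distinct).
General solution: s(n) = A·(7)^n + B·(-5)^n.
From s(0) = 4: A + B = 4.
From s(1) = 4: 7A - 5B = 4.
Solving: A = 2, B = 2.
So s(n) = 2 \left(-5\right)^{n} + 2 \cdot 7^{n}.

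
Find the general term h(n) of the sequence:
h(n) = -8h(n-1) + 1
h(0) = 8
First-order linear non-homogeneous.
Homogeneous solution: h_h(n) = A·(-8)^n.
Try constant particular solution h_p = K: K = -8K + 1 ⇒ K = \frac{1}{9}.
General: h(n) = A·(-8)^n + \frac{1}{9}.
Apply h(0) = 8: A + \frac{1}{9} = 8 ⇒ A = \frac{71}{9}.
So h(n) = \frac{71 \left(-8\right)^{n}}{9} + \frac{1}{9}.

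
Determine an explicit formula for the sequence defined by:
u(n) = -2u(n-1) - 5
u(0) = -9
First-order linear non-homogeneous.
Homogeneous solution: u_h(n) = A·(-2)^n.
Try constant particular solution u_p = K: K = -2K - 5 ⇒ K = - \frac{5}{3}.
General: u(n) = A·(-2)^n - \frac{5}{3}.
Apply u(0) = -9: A - \frac{5}{3} = -9 ⇒ A = - \frac{22}{3}.
So u(n) = - \frac{22 \left(-2\right)^{n}}{3} - \frac{5}{3}.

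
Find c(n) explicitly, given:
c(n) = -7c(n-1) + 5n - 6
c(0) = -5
First-order linear with linear forcing.
Homogeneous solution: c_h(n) = A·(-7)^n.
Try particular c_p(n) = pn + q. Substituting:
  pn + q = -7(p(n-1) + q) + 5n - 6.
Matching the n-coefficient: p = -7p + 5 ⇒ p = \frac{5}{8}.
Matching constants: q = 7p - 7q - 6 ⇒ q = - \frac{13}{64}.
General: c(n) = A·(-7)^n + \frac{5 n}{8} - \frac{13}{64}.
Apply c(0) = -5: A - \frac{13}{64} = -5 ⇒ A = - \frac{307}{64}.
So c(n) = - \frac{307 \left(-7\right)^{n}}{64} + \frac{5 n}{8} - \frac{13}{64}.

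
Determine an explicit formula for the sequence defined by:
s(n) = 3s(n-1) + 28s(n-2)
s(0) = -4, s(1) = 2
Characteristic equation: x² - 3x - 28 = 0, which factors as (x - (7))(x - (-4)) = 0.
Roots r₁ = 7, r₂ = -4 (distinct).
General solution: s(n) = A·(7)^n + B·(-4)^n.
From s(0) = -4: A + B = -4.
From s(1) = 2: 7A - 4B = 2.
Solving: A = - \frac{14}{11}, B = - \frac{30}{11}.
So s(n) = - \frac{30 \left(-4\right)^{n}}{11} - \frac{14 \cdot 7^{n}}{11}.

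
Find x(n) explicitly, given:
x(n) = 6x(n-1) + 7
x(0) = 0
First-order linear non-homogeneous.
Homogeneous solution: x_h(n) = A·(6)^n.
Try constant particular solution x_p = K: K = 6K + 7 ⇒ K = - \frac{7}{5}.
General: x(n) = A·(6)^n - \frac{7}{5}.
Apply x(0) = 0: A - \frac{7}{5} = 0 ⇒ A = \frac{7}{5}.
So x(n) = \frac{7 \cdot 6^{n}}{5} - \frac{7}{5}.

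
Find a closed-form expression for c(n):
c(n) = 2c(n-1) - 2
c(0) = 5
First-order linear non-homogeneous.
Homogeneous solution: c_h(n) = A·(2)^n.
Try constant particular solution c_p = K: K = 2K - 2 ⇒ K = 2.
General: c(n) = A·(2)^n + 2.
Apply c(0) = 5: A + 2 = 5 ⇒ A = 3.
So c(n) = 3 \cdot 2^{n} + 2.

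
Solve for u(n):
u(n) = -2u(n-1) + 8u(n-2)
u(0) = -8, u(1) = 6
Characteristic equation: x² + 2x - 8 = 0, which factors as (x - (-4))(x - (2)) = 0.
Roots r₁ = -4, r₂ = 2 (distinct).
General solution: u(n) = A·(-4)^n + B·(2)^n.
From u(0) = -8: A + B = -8.
From u(1) = 6: -4A + 2B = 6.
Solving: A = - \frac{11}{3}, B = - \frac{13}{3}.
So u(n) = - \frac{11 \left(-4\right)^{n}}{3} - \frac{13 \cdot 2^{n}}{3}.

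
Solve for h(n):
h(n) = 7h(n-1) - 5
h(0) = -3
First-order linear non-homogeneous.
Homogeneous solution: h_h(n) = A·(7)^n.
Try constant particular solution h_p = K: K = 7K - 5 ⇒ K = \frac{5}{6}.
General: h(n) = A·(7)^n + \frac{5}{6}.
Apply h(0) = -3: A + \frac{5}{6} = -3 ⇒ A = - \frac{23}{6}.
So h(n) = \frac{5}{6} - \frac{23 \cdot 7^{n}}{6}.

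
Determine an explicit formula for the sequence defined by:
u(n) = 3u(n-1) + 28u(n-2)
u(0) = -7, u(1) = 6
Characteristic equation: x² - 3x - 28 = 0, which factors as (x - (-4))(x - (7)) = 0.
Roots r₁ = -4, r₂ = 7 (distinct).
General solution: u(n) = A·(-4)^n + B·(7)^n.
From u(0) = -7: A + B = -7.
From u(1) = 6: -4A + 7B = 6.
Solving: A = -5, B = -2.
So u(n) = - 5 \left(-4\right)^{n} - 2 \cdot 7^{n}.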